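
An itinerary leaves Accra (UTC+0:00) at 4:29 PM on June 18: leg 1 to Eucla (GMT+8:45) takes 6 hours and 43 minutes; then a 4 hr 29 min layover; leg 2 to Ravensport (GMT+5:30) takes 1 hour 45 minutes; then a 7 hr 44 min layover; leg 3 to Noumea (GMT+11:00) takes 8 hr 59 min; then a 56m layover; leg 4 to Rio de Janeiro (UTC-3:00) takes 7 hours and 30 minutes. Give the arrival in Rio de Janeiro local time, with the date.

3:35 AM on June 20

Accra is at UTC+0, so departure is already 4:29 PM UTC on Jun 18.
Add 6 hours 43 minutes leg 1 → 11:12 PM UTC.
Add 4 hours and 29 minutes layover in Eucla → 3:41 AM UTC (Jun 19).
Add 1 hour and 45 minutes leg 2 → 5:26 AM UTC.
Add 7 hours 44 minutes layover in Ravensport → 1:10 PM UTC.
Add 8 hours 59 minutes leg 3 → 10:09 PM UTC.
Add 56 minutes layover in Noumea → 11:05 PM UTC.
Add 7 hours and 30 minutes leg 4 → 6:35 AM UTC (Jun 20).
Rio de Janeiro is UTC−3:00, so local arrival = 6:35 AM − 3:00 = 3:35 AM on Jun 20.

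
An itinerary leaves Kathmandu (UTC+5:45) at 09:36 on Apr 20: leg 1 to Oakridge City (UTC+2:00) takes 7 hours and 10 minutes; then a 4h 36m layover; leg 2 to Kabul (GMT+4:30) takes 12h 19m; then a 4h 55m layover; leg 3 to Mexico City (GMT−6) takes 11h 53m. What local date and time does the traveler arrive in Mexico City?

14:44 on Apr 21

Convert departure to UTC: 09:36 − 5:45 = 03:51 UTC on Apr 20.
Add 7 hours and 10 minutes leg 1 → 11:01 UTC.
Add 4 hours 36 minutes layover in Oakridge City → 15:37 UTC.
Add 12 hours 19 minutes leg 2 → 03:56 UTC (Apr 21).
Add 4 hours 55 minutes layover in Kabul → 08:51 UTC.
Add 11 hours and 53 minutes leg 3 → 20:44 UTC.
Mexico City is UTC−6:00, so local arrival = 20:44 − 6:00 = 14:44 on Apr 21.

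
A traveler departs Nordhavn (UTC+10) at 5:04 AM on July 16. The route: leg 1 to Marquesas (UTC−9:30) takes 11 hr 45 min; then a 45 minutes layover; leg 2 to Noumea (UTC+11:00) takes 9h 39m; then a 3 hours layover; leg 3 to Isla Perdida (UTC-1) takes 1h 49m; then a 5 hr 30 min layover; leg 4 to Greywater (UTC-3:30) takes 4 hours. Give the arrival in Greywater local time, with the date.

4:02 AM on July 17

Convert departure to UTC: 5:04 AM − 10:00 = 7:04 PM UTC on Jul 15.
Add 11 hours and 45 minutes leg 1 → 6:49 AM UTC (Jul 16).
Add 45 minutes layover in Marquesas → 7:34 AM UTC.
Add 9 hours 39 minutes leg 2 → 5:13 PM UTC.
Add 3 hours layover in Noumea → 8:13 PM UTC.
Add 1 hour 49 minutes leg 3 → 10:02 PM UTC.
Add 5 hours 30 minutes layover in Isla Perdida → 3:32 AM UTC (Jul 17).
Add 4 hours leg 4 → 7:32 AM UTC.
Greywater is UTC−3:30, so local arrival = 7:32 AM − 3:30 = 4:02 AM on Jul 17.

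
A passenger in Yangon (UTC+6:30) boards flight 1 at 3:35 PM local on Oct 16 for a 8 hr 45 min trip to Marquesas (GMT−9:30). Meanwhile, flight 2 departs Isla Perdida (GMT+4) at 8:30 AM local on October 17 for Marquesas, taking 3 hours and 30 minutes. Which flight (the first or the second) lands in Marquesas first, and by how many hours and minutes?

Flight 1 in UTC: 3:35 PM − 6:30 = 9:05 AM on Oct 16.
+8 hours 45 minutes → arrive 5:50 PM UTC on Oct 16.
Flight 2 in UTC: 8:30 AM − 4:00 = 4:30 AM on Oct 17.
+3 hours and 30 minutes → arrive 8:00 AM UTC on Oct 17.
Flight 1 lands earlier by 14 hours 10 minutes.

the first, by 14 hours 10 minutes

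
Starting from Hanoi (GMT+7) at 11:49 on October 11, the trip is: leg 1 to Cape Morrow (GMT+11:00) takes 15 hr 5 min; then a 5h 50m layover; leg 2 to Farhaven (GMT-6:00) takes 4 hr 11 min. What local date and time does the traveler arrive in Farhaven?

Convert departure to UTC: 11:49 − 7:00 = 04:49 UTC on Oct 11.
Add 15 hours and 5 minutes leg 1 → 19:54 UTC.
Add 5 hours and 50 minutes layover in Cape Morrow → 01:44 UTC (Oct 12).
Add 4 hours and 11 minutes leg 2 → 05:55 UTC.
Farhaven is UTC−6:00, so local arrival = 05:55 − 6:00 = 23:55 on Oct 11.

23:55 on October 11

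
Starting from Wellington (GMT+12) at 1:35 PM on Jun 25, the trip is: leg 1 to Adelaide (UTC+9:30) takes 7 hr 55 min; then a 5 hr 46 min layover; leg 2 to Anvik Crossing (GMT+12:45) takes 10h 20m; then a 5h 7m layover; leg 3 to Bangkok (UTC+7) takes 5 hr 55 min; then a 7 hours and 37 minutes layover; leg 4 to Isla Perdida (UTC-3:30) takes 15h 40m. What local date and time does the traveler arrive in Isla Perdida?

Convert departure to UTC: 1:35 PM − 12:00 = 1:35 AM UTC on Jun 25.
Add 7 hours 55 minutes leg 1 → 9:30 AM UTC.
Add 5 hours 46 minutes layover in Adelaide → 3:16 PM UTC.
Add 10 hours 20 minutes leg 2 → 1:36 AM UTC (Jun 26).
Add 5 hours 7 minutes layover in Anvik Crossing → 6:43 AM UTC.
Add 5 hours and 55 minutes leg 3 → 12:38 PM UTC.
Add 7 hours and 37 minutes layover in Bangkok → 8:15 PM UTC.
Add 15 hours and 40 minutes leg 4 → 11:55 AM UTC (Jun 27).
Isla Perdida is UTC−3:30, so local arrival = 11:55 AM − 3:30 = 8:25 AM on Jun 27.

8:25 AM on June 27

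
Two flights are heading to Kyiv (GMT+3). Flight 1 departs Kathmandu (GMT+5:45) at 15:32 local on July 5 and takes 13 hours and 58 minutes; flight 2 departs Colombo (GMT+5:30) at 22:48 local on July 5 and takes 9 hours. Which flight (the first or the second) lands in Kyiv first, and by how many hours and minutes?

the first, by 2 hours 33 minutes

Flight 1 in UTC: 15:32 − 5:45 = 09:47 on Jul 5.
+13 hours 58 minutes → arrive 23:45 UTC on Jul 5.
Flight 2 in UTC: 22:48 − 5:30 = 17:18 on Jul 5.
+9 hours → arrive 02:18 UTC on Jul 6.
Flight 1 lands earlier by 2 hours 33 minutes.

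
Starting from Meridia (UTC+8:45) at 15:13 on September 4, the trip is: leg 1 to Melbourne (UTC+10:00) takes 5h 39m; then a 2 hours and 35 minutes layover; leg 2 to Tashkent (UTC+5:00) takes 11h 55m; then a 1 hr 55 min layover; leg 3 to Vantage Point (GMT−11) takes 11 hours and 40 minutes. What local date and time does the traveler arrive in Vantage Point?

Convert departure to UTC: 15:13 − 8:45 = 06:28 UTC on Sep 4.
Add 5 hours and 39 minutes leg 1 → 12:07 UTC.
Add 2 hours and 35 minutes layover in Melbourne → 14:42 UTC.
Add 11 hours and 55 minutes leg 2 → 02:37 UTC (Sep 5).
Add 1 hour 55 minutes layover in Tashkent → 04:32 UTC.
Add 11 hours 40 minutes leg 3 → 16:12 UTC.
Vantage Point is UTC−11:00, so local arrival = 16:12 − 11:00 = 05:12 on Sep 5.

05:12 on Sep 5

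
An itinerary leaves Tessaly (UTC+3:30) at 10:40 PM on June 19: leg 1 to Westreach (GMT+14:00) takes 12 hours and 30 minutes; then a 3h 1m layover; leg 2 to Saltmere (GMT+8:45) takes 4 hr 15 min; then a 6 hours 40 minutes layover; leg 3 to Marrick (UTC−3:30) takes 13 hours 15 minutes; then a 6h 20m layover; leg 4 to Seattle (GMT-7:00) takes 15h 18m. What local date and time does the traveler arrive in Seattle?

1:29 AM on June 22

Convert departure to UTC: 10:40 PM − 3:30 = 7:10 PM UTC on Jun 19.
Add 12 hours and 30 minutes leg 1 → 7:40 AM UTC (Jun 20).
Add 3 hours 1 minute layover in Westreach → 10:41 AM UTC.
Add 4 hours 15 minutes leg 2 → 2:56 PM UTC.
Add 6 hours 40 minutes layover in Saltmere → 9:36 PM UTC.
Add 13 hours and 15 minutes leg 3 → 10:51 AM UTC (Jun 21).
Add 6 hours and 20 minutes layover in Marrick → 5:11 PM UTC.
Add 15 hours 18 minutes leg 4 → 8:29 AM UTC (Jun 22).
Seattle is UTC−7:00, so local arrival = 8:29 AM − 7:00 = 1:29 AM on Jun 22.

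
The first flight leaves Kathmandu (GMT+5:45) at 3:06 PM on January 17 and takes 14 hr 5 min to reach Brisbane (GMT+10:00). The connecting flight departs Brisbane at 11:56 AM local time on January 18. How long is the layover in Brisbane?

2 hours 30 minutes

Convert departure to UTC: 3:06 PM − 5:45 = 9:21 AM UTC on Jan 17.
Add 14 hours 5 minutes flight time → 11:26 PM UTC.
Brisbane is UTC+10:00, so local arrival = 11:26 PM + 10:00 = 9:26 AM on Jan 18.
Layover = 11:56 AM − 9:26 AM = 2 hours 30 minutes.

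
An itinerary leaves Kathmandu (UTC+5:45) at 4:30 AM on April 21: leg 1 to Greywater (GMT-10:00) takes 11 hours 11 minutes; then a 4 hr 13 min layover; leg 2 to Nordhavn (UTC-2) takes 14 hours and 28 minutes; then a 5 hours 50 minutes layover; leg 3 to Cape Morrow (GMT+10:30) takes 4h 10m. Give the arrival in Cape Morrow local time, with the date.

1:07 AM on April 23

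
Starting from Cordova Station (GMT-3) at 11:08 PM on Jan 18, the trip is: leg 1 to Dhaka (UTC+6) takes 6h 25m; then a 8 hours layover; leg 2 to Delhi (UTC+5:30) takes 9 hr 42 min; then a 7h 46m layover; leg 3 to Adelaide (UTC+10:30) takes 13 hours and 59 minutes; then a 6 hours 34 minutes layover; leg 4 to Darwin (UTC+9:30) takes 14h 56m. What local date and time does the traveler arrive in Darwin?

7:00 AM on January 22

Convert departure to UTC: 11:08 PM + 3:00 = 2:08 AM UTC on Jan 19.
Add 6 hours 25 minutes leg 1 → 8:33 AM UTC.
Add 8 hours layover in Dhaka → 4:33 PM UTC.
Add 9 hours 42 minutes leg 2 → 2:15 AM UTC (Jan 20).
Add 7 hours and 46 minutes layover in Delhi → 10:01 AM UTC.
Add 13 hours 59 minutes leg 3 → 12:00 AM UTC (Jan 21).
Add 6 hours 34 minutes layover in Adelaide → 6:34 AM UTC.
Add 14 hours 56 minutes leg 4 → 9:30 PM UTC.
Darwin is UTC+9:30, so local arrival = 9:30 PM + 9:30 = 7:00 AM on Jan 22.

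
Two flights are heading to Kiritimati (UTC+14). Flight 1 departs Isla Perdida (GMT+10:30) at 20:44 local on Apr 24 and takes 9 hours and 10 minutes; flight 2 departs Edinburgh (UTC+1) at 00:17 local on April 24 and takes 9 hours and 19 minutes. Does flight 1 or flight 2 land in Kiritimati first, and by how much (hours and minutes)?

Flight 1 in UTC: 20:44 − 10:30 = 10:14 on Apr 24.
+9 hours and 10 minutes → arrive 19:24 UTC on Apr 24.
Flight 2 in UTC: 00:17 − 1:00 = 23:17 on Apr 23.
+9 hours and 19 minutes → arrive 08:36 UTC on Apr 24.
Flight 2 lands earlier by 10 hours 48 minutes.

the second, by 10 hours 48 minutes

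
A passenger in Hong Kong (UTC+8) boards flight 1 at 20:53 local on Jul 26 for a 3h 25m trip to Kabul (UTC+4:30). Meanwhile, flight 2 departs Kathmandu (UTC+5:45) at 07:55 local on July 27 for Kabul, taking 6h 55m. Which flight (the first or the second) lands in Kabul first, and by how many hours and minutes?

the first, by 16 hours 47 minutes

Flight 1 in UTC: 20:53 − 8:00 = 12:53 on Jul 26.
+3 hours 25 minutes → arrive 16:18 UTC on Jul 26.
Flight 2 in UTC: 07:55 − 5:45 = 02:10 on Jul 27.
+6 hours 55 minutes → arrive 09:05 UTC on Jul 27.
Flight 1 lands earlier by 16 hours 47 minutes.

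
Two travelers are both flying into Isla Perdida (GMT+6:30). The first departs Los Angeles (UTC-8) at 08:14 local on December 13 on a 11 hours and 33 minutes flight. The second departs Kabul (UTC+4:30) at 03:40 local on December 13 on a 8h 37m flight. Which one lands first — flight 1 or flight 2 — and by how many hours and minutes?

the second, by 20 hours

Flight 1 in UTC: 08:14 + 8:00 = 16:14 on Dec 13.
+11 hours 33 minutes → arrive 03:47 UTC on Dec 14.
Flight 2 in UTC: 03:40 − 4:30 = 23:10 on Dec 12.
+8 hours 37 minutes → arrive 07:47 UTC on Dec 13.
Flight 2 lands earlier by 20 hours.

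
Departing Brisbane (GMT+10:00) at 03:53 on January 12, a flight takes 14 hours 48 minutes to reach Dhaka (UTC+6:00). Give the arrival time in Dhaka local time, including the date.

14:41 on January 12

Dhaka is 4:00 behind Brisbane.
After 14 hours and 48 minutes it is 18:41 in Brisbane.
Shift by the zone difference: 18:41 − 4:00 = 14:41 on Jan 12 in Dhaka.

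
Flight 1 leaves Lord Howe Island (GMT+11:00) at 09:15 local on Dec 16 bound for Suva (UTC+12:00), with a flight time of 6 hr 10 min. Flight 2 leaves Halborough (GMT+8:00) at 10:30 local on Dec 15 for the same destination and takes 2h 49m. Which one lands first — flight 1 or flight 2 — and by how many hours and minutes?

Flight 1 in UTC: 09:15 − 11:00 = 22:15 on Dec 15.
+6 hours 10 minutes → arrive 04:25 UTC on Dec 16.
Flight 2 in UTC: 10:30 − 8:00 = 02:30 on Dec 15.
+2 hours and 49 minutes → arrive 05:19 UTC on Dec 15.
Flight 2 lands earlier by 23 hours 6 minutes.

the second, by 23 hours 6 minutes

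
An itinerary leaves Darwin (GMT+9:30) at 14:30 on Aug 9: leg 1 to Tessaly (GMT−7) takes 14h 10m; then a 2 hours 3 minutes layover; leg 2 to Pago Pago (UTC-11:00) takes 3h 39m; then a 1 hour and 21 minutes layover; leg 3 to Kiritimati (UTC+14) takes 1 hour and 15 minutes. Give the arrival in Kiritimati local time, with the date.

Convert departure to UTC: 14:30 − 9:30 = 05:00 UTC on Aug 9.
Add 14 hours and 10 minutes leg 1 → 19:10 UTC.
Add 2 hours 3 minutes layover in Tessaly → 21:13 UTC.
Add 3 hours 39 minutes leg 2 → 00:52 UTC (Aug 10).
Add 1 hour 21 minutes layover in Pago Pago → 02:13 UTC.
Add 1 hour 15 minutes leg 3 → 03:28 UTC.
Kiritimati is UTC+14:00, so local arrival = 03:28 + 14:00 = 17:28 on Aug 10.

17:28 on August 10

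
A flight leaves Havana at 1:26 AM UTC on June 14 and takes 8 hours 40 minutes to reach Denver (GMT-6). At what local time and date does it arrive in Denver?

Departure is given in UTC: 1:26 AM on Jun 14.
Add 8 hours 40 minutes → 10:06 AM UTC.
Denver is UTC−6:00: 10:06 AM − 6:00 = 4:06 AM on Jun 14.

4:06 AM on June 14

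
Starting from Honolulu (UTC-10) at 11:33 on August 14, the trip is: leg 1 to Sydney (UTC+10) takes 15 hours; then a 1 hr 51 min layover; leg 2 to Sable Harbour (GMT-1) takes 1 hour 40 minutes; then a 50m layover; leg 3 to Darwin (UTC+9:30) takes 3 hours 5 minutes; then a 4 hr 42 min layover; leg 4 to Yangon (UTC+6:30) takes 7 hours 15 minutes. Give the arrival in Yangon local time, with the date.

Convert departure to UTC: 11:33 + 10:00 = 21:33 UTC on Aug 14.
Add 15 hours leg 1 → 12:33 UTC (Aug 15).
Add 1 hour and 51 minutes layover in Sydney → 14:24 UTC.
Add 1 hour 40 minutes leg 2 → 16:04 UTC.
Add 50 minutes layover in Sable Harbour → 16:54 UTC.
Add 3 hours and 5 minutes leg 3 → 19:59 UTC.
Add 4 hours 42 minutes layover in Darwin → 00:41 UTC (Aug 16).
Add 7 hours and 15 minutes leg 4 → 07:56 UTC.
Yangon is UTC+6:30, so local arrival = 07:56 + 6:30 = 14:26 on Aug 16.

14:26 on August 16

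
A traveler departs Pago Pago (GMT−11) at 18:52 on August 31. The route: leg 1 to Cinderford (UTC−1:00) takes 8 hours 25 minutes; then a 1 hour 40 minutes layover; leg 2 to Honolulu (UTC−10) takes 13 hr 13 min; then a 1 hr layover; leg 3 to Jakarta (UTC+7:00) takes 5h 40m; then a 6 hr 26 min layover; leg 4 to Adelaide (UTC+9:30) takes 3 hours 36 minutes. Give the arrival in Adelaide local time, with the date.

07:22 on Sep 3

Convert departure to UTC: 18:52 + 11:00 = 05:52 UTC on Sep 1.
Add 8 hours and 25 minutes leg 1 → 14:17 UTC.
Add 1 hour 40 minutes layover in Cinderford → 15:57 UTC.
Add 13 hours 13 minutes leg 2 → 05:10 UTC (Sep 2).
Add 1 hour layover in Honolulu → 06:10 UTC.
Add 5 hours 40 minutes leg 3 → 11:50 UTC.
Add 6 hours and 26 minutes layover in Jakarta → 18:16 UTC.
Add 3 hours 36 minutes leg 4 → 21:52 UTC.
Adelaide is UTC+9:30, so local arrival = 21:52 + 9:30 = 07:22 on Sep 3.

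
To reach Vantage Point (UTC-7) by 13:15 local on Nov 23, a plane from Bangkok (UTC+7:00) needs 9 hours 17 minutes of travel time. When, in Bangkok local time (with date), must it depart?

Target arrival in UTC: 13:15 + 7:00 = 20:15 on Nov 23.
Subtract 9 hours 17 minutes → departure 10:58 UTC on Nov 23.
Bangkok is UTC+7:00: 10:58 + 7:00 = 17:58 on Nov 23.

17:58 on Nov 23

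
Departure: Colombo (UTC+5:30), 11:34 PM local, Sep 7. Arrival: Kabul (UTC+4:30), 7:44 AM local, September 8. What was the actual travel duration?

9 hours 10 minutes

Departure in UTC: 11:34 PM − 5:30 = 6:04 PM on Sep 7.
Arrival in UTC: 7:44 AM − 4:30 = 3:14 AM on Sep 8.
Elapsed = 3:14 AM − 6:04 PM (+1 day) = 9 hours 10 minutes.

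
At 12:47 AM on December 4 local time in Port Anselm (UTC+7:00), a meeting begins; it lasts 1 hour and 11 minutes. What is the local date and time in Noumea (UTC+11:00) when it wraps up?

5:58 AM on December 4

Convert start to UTC: 12:47 AM − 7:00 = 5:47 PM UTC on Dec 3.
Add 1 hour and 11 minutes duration → 6:58 PM UTC.
Noumea is UTC+11:00, so local end time = 6:58 PM + 11:00 = 5:58 AM on Dec 4.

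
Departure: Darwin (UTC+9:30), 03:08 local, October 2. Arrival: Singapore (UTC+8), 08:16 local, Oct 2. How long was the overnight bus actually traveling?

Departure in UTC: 03:08 − 9:30 = 17:38 on Oct 1.
Arrival in UTC: 08:16 − 8:00 = 00:16 on Oct 2.
Elapsed = 00:16 − 17:38 (+1 day) = 6 hours 38 minutes.

6 hours 38 minutes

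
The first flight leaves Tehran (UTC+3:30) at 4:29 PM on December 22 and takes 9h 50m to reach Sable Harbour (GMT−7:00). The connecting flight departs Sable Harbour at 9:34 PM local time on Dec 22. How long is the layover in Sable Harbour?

5 hours 45 minutes

Convert departure to UTC: 4:29 PM − 3:30 = 12:59 PM UTC on Dec 22.
Add 9 hours and 50 minutes flight time → 10:49 PM UTC.
Sable Harbour is UTC−7:00, so local arrival = 10:49 PM − 7:00 = 3:49 PM on Dec 22.
Layover = 9:34 PM − 3:49 PM = 5 hours 45 minutes.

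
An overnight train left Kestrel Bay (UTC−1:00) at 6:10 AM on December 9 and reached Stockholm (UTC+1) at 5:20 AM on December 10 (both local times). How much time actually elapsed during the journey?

Departure in UTC: 6:10 AM + 1:00 = 7:10 AM on Dec 9.
Arrival in UTC: 5:20 AM − 1:00 = 4:20 AM on Dec 10.
Elapsed = 4:20 AM − 7:10 AM (+1 day) = 21 hours 10 minutes.

21 hours 10 minutes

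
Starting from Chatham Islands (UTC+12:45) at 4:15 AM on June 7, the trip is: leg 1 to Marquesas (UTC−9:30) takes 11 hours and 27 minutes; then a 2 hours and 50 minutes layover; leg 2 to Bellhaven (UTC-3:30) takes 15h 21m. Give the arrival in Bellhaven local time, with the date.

5:38 PM on June 7

Convert departure to UTC: 4:15 AM − 12:45 = 3:30 PM UTC on Jun 6.
Add 11 hours 27 minutes leg 1 → 2:57 AM UTC (Jun 7).
Add 2 hours 50 minutes layover in Marquesas → 5:47 AM UTC.
Add 15 hours 21 minutes leg 2 → 9:08 PM UTC.
Bellhaven is UTC−3:30, so local arrival = 9:08 PM − 3:30 = 5:38 PM on Jun 7.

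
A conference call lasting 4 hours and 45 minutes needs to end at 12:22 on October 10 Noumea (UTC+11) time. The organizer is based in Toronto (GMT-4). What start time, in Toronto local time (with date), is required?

Target end time in UTC: 12:22 − 11:00 = 01:22 on Oct 10.
Subtract 4 hours and 45 minutes → start 20:37 UTC on Oct 9.
Toronto is UTC−4:00: 20:37 − 4:00 = 16:37 on Oct 9.

16:37 on October 9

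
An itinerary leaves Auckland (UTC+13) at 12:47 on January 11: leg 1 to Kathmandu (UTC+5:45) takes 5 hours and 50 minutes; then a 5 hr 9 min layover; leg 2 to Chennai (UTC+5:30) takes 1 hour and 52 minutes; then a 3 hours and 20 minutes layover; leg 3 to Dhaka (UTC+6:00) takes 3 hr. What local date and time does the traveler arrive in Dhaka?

00:58 on Jan 12

Convert departure to UTC: 12:47 − 13:00 = 23:47 UTC on Jan 10.
Add 5 hours and 50 minutes leg 1 → 05:37 UTC (Jan 11).
Add 5 hours and 9 minutes layover in Kathmandu → 10:46 UTC.
Add 1 hour 52 minutes leg 2 → 12:38 UTC.
Add 3 hours and 20 minutes layover in Chennai → 15:58 UTC.
Add 3 hours leg 3 → 18:58 UTC.
Dhaka is UTC+6:00, so local arrival = 18:58 + 6:00 = 00:58 on Jan 12.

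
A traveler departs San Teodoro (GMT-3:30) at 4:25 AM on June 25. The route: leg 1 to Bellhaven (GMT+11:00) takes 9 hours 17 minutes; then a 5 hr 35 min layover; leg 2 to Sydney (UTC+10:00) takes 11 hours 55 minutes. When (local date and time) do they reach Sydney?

Convert departure to UTC: 4:25 AM + 3:30 = 7:55 AM UTC on Jun 25.
Add 9 hours and 17 minutes leg 1 → 5:12 PM UTC.
Add 5 hours and 35 minutes layover in Bellhaven → 10:47 PM UTC.
Add 11 hours and 55 minutes leg 2 → 10:42 AM UTC (Jun 26).
Sydney is UTC+10:00, so local arrival = 10:42 AM + 10:00 = 8:42 PM on Jun 26.

8:42 PM on June 26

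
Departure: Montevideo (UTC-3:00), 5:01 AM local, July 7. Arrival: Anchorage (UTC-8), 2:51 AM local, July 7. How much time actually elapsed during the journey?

Departure in UTC: 5:01 AM + 3:00 = 8:01 AM on Jul 7.
Arrival in UTC: 2:51 AM + 8:00 = 10:51 AM on Jul 7.
Elapsed = 10:51 AM − 8:01 AM = 2 hours 50 minutes.

2 hours 50 minutes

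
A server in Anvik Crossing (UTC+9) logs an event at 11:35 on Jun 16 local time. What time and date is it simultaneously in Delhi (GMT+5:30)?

Delhi is 3:30 behind Anvik Crossing.
Shift by the zone difference: 11:35 − 3:30 = 08:05 on Jun 16 in Delhi.

08:05 on Jun 16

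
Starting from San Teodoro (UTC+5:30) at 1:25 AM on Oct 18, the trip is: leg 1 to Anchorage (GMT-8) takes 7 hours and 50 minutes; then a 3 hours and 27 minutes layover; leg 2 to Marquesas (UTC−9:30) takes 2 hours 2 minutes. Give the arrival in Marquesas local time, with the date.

Convert departure to UTC: 1:25 AM − 5:30 = 7:55 PM UTC on Oct 17.
Add 7 hours 50 minutes leg 1 → 3:45 AM UTC (Oct 18).
Add 3 hours 27 minutes layover in Anchorage → 7:12 AM UTC.
Add 2 hours 2 minutes leg 2 → 9:14 AM UTC.
Marquesas is UTC−9:30, so local arrival = 9:14 AM − 9:30 = 11:44 PM on Oct 17.

11:44 PM on October 17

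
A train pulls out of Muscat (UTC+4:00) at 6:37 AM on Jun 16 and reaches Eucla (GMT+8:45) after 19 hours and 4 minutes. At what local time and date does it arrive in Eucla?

6:26 AM on June 17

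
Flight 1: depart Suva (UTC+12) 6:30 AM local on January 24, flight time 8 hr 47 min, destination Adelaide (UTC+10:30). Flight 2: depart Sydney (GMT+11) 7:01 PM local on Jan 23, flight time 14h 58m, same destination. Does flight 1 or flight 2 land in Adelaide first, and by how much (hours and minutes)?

Flight 1 in UTC: 6:30 AM − 12:00 = 6:30 PM on Jan 23.
+8 hours and 47 minutes → arrive 3:17 AM UTC on Jan 24.
Flight 2 in UTC: 7:01 PM − 11:00 = 8:01 AM on Jan 23.
+14 hours 58 minutes → arrive 10:59 PM UTC on Jan 23.
Flight 2 lands earlier by 4 hours 18 minutes.

the second, by 4 hours 18 minutes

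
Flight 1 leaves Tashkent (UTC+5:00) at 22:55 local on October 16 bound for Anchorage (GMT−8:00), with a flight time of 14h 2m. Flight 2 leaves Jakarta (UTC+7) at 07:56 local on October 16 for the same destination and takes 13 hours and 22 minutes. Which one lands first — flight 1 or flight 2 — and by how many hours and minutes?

Flight 1 in UTC: 22:55 − 5:00 = 17:55 on Oct 16.
+14 hours 2 minutes → arrive 07:57 UTC on Oct 17.
Flight 2 in UTC: 07:56 − 7:00 = 00:56 on Oct 16.
+13 hours and 22 minutes → arrive 14:18 UTC on Oct 16.
Flight 2 lands earlier by 17 hours 39 minutes.

the second, by 17 hours 39 minutes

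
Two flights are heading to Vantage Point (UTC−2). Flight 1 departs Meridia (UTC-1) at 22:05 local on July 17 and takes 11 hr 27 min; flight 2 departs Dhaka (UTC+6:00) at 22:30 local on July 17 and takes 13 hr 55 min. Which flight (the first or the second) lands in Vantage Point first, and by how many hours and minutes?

Flight 1 in UTC: 22:05 + 1:00 = 23:05 on Jul 17.
+11 hours and 27 minutes → arrive 10:32 UTC on Jul 18.
Flight 2 in UTC: 22:30 − 6:00 = 16:30 on Jul 17.
+13 hours 55 minutes → arrive 06:25 UTC on Jul 18.
Flight 2 lands earlier by 4 hours 7 minutes.

the second, by 4 hours 7 minutes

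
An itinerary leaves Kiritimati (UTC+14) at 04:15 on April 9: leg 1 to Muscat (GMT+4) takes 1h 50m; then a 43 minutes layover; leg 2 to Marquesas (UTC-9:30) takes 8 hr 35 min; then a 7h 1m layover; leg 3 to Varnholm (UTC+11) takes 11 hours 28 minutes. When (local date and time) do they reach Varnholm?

06:52 on April 10

Convert departure to UTC: 04:15 − 14:00 = 14:15 UTC on Apr 8.
Add 1 hour 50 minutes leg 1 → 16:05 UTC.
Add 43 minutes layover in Muscat → 16:48 UTC.
Add 8 hours and 35 minutes leg 2 → 01:23 UTC (Apr 9).
Add 7 hours 1 minute layover in Marquesas → 08:24 UTC.
Add 11 hours 28 minutes leg 3 → 19:52 UTC.
Varnholm is UTC+11:00, so local arrival = 19:52 + 11:00 = 06:52 on Apr 10.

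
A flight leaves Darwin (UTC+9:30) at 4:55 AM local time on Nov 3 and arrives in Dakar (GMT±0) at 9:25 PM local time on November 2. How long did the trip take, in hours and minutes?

2 hours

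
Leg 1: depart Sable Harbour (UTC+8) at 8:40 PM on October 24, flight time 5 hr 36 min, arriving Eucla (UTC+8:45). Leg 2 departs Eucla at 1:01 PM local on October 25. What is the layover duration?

Convert departure to UTC: 8:40 PM − 8:00 = 12:40 PM UTC on Oct 24.
Add 5 hours 36 minutes flight time → 6:16 PM UTC.
Eucla is UTC+8:45, so local arrival = 6:16 PM + 8:45 = 3:01 AM on Oct 25.
Layover = 1:01 PM − 3:01 AM = 10 hours.

10 hours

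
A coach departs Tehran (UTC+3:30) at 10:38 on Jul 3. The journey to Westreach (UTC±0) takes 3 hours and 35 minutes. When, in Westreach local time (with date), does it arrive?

Westreach is 3:30 behind Tehran.
After 3 hours 35 minutes it is 14:13 in Tehran.
Shift by the zone difference: 14:13 − 3:30 = 10:43 on Jul 3 in Westreach.

10:43 on July 3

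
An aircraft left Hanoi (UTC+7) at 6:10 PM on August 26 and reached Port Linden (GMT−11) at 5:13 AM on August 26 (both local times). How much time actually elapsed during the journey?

5 hours 3 minutes

Departure in UTC: 6:10 PM − 7:00 = 11:10 AM on Aug 26.
Arrival in UTC: 5:13 AM + 11:00 = 4:13 PM on Aug 26.
Elapsed = 4:13 PM − 11:10 AM = 5 hours 3 minutes.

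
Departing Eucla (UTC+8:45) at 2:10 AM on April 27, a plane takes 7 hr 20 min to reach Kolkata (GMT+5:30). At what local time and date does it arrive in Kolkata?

Convert departure to UTC: 2:10 AM − 8:45 = 5:25 PM UTC on Apr 26.
Add 7 hours and 20 minutes travel time → 12:45 AM UTC (Apr 27).
Kolkata is UTC+5:30, so local arrival = 12:45 AM + 5:30 = 6:15 AM on Apr 27.

6:15 AM on April 27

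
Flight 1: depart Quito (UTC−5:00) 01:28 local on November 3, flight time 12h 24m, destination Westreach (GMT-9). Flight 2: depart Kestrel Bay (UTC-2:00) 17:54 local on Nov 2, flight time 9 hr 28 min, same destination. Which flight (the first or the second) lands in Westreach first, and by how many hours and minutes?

Flight 1 in UTC: 01:28 + 5:00 = 06:28 on Nov 3.
+12 hours and 24 minutes → arrive 18:52 UTC on Nov 3.
Flight 2 in UTC: 17:54 + 2:00 = 19:54 on Nov 2.
+9 hours 28 minutes → arrive 05:22 UTC on Nov 3.
Flight 2 lands earlier by 13 hours 30 minutes.

the second, by 13 hours 30 minutes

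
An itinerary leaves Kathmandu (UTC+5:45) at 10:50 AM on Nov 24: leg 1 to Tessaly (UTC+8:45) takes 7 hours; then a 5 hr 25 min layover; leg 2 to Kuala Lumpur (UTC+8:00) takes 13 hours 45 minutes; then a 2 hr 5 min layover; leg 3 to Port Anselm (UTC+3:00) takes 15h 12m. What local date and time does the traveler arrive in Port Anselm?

3:32 AM on November 26

Convert departure to UTC: 10:50 AM − 5:45 = 5:05 AM UTC on Nov 24.
Add 7 hours leg 1 → 12:05 PM UTC.
Add 5 hours and 25 minutes layover in Tessaly → 5:30 PM UTC.
Add 13 hours and 45 minutes leg 2 → 7:15 AM UTC (Nov 25).
Add 2 hours and 5 minutes layover in Kuala Lumpur → 9:20 AM UTC.
Add 15 hours 12 minutes leg 3 → 12:32 AM UTC (Nov 26).
Port Anselm is UTC+3:00, so local arrival = 12:32 AM + 3:00 = 3:32 AM on Nov 26.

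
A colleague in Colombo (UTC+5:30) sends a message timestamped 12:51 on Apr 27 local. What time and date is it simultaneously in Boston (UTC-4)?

03:21 on April 27

In UTC: 12:51 − 5:30 = 07:21 on Apr 27.
Boston is UTC−4:00: 07:21 − 4:00 = 03:21 on Apr 27.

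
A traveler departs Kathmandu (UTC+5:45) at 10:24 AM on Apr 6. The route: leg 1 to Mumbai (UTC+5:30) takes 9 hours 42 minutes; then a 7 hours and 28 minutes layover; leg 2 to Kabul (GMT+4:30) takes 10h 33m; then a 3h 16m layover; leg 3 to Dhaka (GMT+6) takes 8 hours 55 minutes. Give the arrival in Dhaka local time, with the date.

2:33 AM on Apr 8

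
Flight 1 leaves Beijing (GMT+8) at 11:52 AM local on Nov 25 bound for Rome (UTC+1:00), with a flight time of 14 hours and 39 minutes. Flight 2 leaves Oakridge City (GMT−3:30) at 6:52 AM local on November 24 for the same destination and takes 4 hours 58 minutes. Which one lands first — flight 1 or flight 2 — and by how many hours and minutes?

the second, by 27 hours 11 minutes

Flight 1 in UTC: 11:52 AM − 8:00 = 3:52 AM on Nov 25.
+14 hours 39 minutes → arrive 6:31 PM UTC on Nov 25.
Flight 2 in UTC: 6:52 AM + 3:30 = 10:22 AM on Nov 24.
+4 hours and 58 minutes → arrive 3:20 PM UTC on Nov 24.
Flight 2 lands earlier by 27 hours 11 minutes.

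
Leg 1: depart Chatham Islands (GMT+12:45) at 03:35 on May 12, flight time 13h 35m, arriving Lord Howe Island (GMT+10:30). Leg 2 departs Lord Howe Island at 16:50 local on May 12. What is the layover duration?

Convert departure to UTC: 03:35 − 12:45 = 14:50 UTC on May 11.
Add 13 hours and 35 minutes flight time → 04:25 UTC (May 12).
Lord Howe Island is UTC+10:30, so local arrival = 04:25 + 10:30 = 14:55 on May 12.
Layover = 16:50 − 14:55 = 1 hour 55 minutes.

1 hour 55 minutes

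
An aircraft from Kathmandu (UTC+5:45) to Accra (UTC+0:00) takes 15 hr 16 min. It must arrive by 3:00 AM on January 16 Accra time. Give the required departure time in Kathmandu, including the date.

Target arrival is already UTC: 3:00 AM on Jan 16.
Subtract 15 hours and 16 minutes → departure 11:44 AM UTC on Jan 15.
Kathmandu is UTC+5:45: 11:44 AM + 5:45 = 5:29 PM on Jan 15.

5:29 PM on Jan 15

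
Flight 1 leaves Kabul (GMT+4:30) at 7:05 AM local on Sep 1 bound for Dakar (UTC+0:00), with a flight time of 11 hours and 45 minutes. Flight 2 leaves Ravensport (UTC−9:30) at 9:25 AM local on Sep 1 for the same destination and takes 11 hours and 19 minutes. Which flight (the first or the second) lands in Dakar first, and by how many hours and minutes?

the first, by 15 hours 54 minutes

Flight 1 in UTC: 7:05 AM − 4:30 = 2:35 AM on Sep 1.
+11 hours and 45 minutes → arrive 2:20 PM UTC on Sep 1.
Flight 2 in UTC: 9:25 AM + 9:30 = 6:55 PM on Sep 1.
+11 hours and 19 minutes → arrive 6:14 AM UTC on Sep 2.
Flight 1 lands earlier by 15 hours 54 minutes.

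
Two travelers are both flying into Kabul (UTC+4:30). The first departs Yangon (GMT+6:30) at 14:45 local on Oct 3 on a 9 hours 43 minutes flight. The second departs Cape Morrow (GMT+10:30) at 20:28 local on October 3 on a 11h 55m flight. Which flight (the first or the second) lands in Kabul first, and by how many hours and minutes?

the first, by 3 hours 55 minutes

Flight 1 in UTC: 14:45 − 6:30 = 08:15 on Oct 3.
+9 hours and 43 minutes → arrive 17:58 UTC on Oct 3.
Flight 2 in UTC: 20:28 − 10:30 = 09:58 on Oct 3.
+11 hours 55 minutes → arrive 21:53 UTC on Oct 3.
Flight 1 lands earlier by 3 hours 55 minutes.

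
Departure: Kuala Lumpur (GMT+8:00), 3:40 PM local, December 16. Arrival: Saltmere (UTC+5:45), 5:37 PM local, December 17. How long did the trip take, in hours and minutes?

Saltmere is 2:15 behind Kuala Lumpur.
Clock-face elapsed time (ignoring zones) is 25 hours 57 minutes.
Actual elapsed = 25 hours 57 minutes + 2:15 = 28 hours 12 minutes.

28 hours 12 minutes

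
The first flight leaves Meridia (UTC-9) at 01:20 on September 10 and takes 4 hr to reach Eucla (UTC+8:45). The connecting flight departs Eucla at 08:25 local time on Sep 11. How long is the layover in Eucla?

Convert departure to UTC: 01:20 + 9:00 = 10:20 UTC on Sep 10.
Add 4 hours flight time → 14:20 UTC.
Eucla is UTC+8:45, so local arrival = 14:20 + 8:45 = 23:05 on Sep 10.
Layover = 08:25 − 23:05 (+1 day) = 9 hours 20 minutes.

9 hours 20 minutes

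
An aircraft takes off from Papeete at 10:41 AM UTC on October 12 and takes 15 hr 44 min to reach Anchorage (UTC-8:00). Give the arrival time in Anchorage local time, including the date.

6:25 PM on October 12

Departure is given in UTC: 10:41 AM on Oct 12.
Add 15 hours 44 minutes → 2:25 AM UTC (Oct 13).
Anchorage is UTC−8:00: 2:25 AM − 8:00 = 6:25 PM on Oct 12.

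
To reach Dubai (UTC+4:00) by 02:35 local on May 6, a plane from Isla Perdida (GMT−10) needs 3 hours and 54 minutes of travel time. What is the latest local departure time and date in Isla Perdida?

08:41 on May 5

Target arrival in UTC: 02:35 − 4:00 = 22:35 on May 5.
Subtract 3 hours 54 minutes → departure 18:41 UTC on May 5.
Isla Perdida is UTC−10:00: 18:41 − 10:00 = 08:41 on May 5.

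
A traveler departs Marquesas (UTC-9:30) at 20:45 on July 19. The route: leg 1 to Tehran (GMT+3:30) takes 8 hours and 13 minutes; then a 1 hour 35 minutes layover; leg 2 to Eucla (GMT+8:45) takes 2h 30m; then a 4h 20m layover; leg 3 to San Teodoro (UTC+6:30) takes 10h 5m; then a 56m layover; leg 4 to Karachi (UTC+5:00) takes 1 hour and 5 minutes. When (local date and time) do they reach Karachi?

15:59 on Jul 21

Convert departure to UTC: 20:45 + 9:30 = 06:15 UTC on Jul 20.
Add 8 hours and 13 minutes leg 1 → 14:28 UTC.
Add 1 hour 35 minutes layover in Tehran → 16:03 UTC.
Add 2 hours 30 minutes leg 2 → 18:33 UTC.
Add 4 hours 20 minutes layover in Eucla → 22:53 UTC.
Add 10 hours 5 minutes leg 3 → 08:58 UTC (Jul 21).
Add 56 minutes layover in San Teodoro → 09:54 UTC.
Add 1 hour 5 minutes leg 4 → 10:59 UTC.
Karachi is UTC+5:00, so local arrival = 10:59 + 5:00 = 15:59 on Jul 21.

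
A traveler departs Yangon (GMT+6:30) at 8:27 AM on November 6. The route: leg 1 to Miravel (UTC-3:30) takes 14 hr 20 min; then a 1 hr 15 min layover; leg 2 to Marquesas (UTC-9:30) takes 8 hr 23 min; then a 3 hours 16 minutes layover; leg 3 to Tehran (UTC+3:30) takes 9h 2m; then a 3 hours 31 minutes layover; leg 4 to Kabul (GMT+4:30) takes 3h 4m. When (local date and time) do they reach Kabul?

1:18 AM on Nov 8

Convert departure to UTC: 8:27 AM − 6:30 = 1:57 AM UTC on Nov 6.
Add 14 hours and 20 minutes leg 1 → 4:17 PM UTC.
Add 1 hour 15 minutes layover in Miravel → 5:32 PM UTC.
Add 8 hours 23 minutes leg 2 → 1:55 AM UTC (Nov 7).
Add 3 hours 16 minutes layover in Marquesas → 5:11 AM UTC.
Add 9 hours 2 minutes leg 3 → 2:13 PM UTC.
Add 3 hours 31 minutes layover in Tehran → 5:44 PM UTC.
Add 3 hours 4 minutes leg 4 → 8:48 PM UTC.
Kabul is UTC+4:30, so local arrival = 8:48 PM + 4:30 = 1:18 AM on Nov 8.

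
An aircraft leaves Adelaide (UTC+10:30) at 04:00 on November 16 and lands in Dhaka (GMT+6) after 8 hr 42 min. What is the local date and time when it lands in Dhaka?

08:12 on Nov 16

Dhaka is 4:30 behind Adelaide.
After 8 hours 42 minutes it is 12:42 in Adelaide.
Shift by the zone difference: 12:42 − 4:30 = 08:12 on Nov 16 in Dhaka.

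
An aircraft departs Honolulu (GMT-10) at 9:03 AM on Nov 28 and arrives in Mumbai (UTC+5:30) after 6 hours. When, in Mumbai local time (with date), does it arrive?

6:33 AM on November 29

Mumbai is 15:30 ahead of Honolulu.
After 6 hours it is 3:03 PM in Honolulu.
Shift by the zone difference: 3:03 PM + 15:30 = 6:33 AM on Nov 29 in Mumbai.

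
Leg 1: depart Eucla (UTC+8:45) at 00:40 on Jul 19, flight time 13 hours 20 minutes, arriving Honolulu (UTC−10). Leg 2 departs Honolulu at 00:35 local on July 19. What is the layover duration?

Convert departure to UTC: 00:40 − 8:45 = 15:55 UTC on Jul 18.
Add 13 hours 20 minutes flight time → 05:15 UTC (Jul 19).
Honolulu is UTC−10:00, so local arrival = 05:15 − 10:00 = 19:15 on Jul 18.
Layover = 00:35 − 19:15 (+1 day) = 5 hours 20 minutes.

5 hours 20 minutes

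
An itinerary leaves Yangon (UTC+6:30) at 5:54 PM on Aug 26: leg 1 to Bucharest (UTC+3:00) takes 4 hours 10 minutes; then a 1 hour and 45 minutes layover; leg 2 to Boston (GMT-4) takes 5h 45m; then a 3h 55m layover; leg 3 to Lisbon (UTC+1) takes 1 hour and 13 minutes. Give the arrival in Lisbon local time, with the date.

Convert departure to UTC: 5:54 PM − 6:30 = 11:24 AM UTC on Aug 26.
Add 4 hours and 10 minutes leg 1 → 3:34 PM UTC.
Add 1 hour and 45 minutes layover in Bucharest → 5:19 PM UTC.
Add 5 hours and 45 minutes leg 2 → 11:04 PM UTC.
Add 3 hours and 55 minutes layover in Boston → 2:59 AM UTC (Aug 27).
Add 1 hour 13 minutes leg 3 → 4:12 AM UTC.
Lisbon is UTC+1:00, so local arrival = 4:12 AM + 1:00 = 5:12 AM on Aug 27.

5:12 AM on Aug 27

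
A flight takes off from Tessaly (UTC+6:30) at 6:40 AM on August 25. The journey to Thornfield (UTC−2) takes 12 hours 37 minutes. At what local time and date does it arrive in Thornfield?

Convert departure to UTC: 6:40 AM − 6:30 = 12:10 AM UTC on Aug 25.
Add 12 hours 37 minutes travel time → 12:47 PM UTC.
Thornfield is UTC−2:00, so local arrival = 12:47 PM − 2:00 = 10:47 AM on Aug 25.

10:47 AM on Aug 25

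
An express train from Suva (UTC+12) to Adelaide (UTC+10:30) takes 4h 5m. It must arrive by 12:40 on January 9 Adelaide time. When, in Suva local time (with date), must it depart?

10:05 on January 9

Target arrival in UTC: 12:40 − 10:30 = 02:10 on Jan 9.
Subtract 4 hours and 5 minutes → departure 22:05 UTC on Jan 8.
Suva is UTC+12:00: 22:05 + 12:00 = 10:05 on Jan 9.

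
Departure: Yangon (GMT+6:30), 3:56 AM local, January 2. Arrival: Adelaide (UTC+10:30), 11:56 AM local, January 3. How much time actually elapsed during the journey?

28 hours

Departure in UTC: 3:56 AM − 6:30 = 9:26 PM on Jan 1.
Arrival in UTC: 11:56 AM − 10:30 = 1:26 AM on Jan 3.
Elapsed = 1:26 AM − 9:26 PM (+2 days) = 28 hours.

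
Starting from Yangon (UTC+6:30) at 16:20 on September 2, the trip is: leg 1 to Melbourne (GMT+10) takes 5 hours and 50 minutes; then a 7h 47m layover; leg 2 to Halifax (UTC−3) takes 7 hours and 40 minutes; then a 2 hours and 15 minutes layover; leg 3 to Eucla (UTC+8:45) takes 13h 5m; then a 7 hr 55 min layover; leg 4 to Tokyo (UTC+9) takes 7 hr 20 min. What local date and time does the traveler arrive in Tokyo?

Convert departure to UTC: 16:20 − 6:30 = 09:50 UTC on Sep 2.
Add 5 hours and 50 minutes leg 1 → 15:40 UTC.
Add 7 hours 47 minutes layover in Melbourne → 23:27 UTC.
Add 7 hours and 40 minutes leg 2 → 07:07 UTC (Sep 3).
Add 2 hours and 15 minutes layover in Halifax → 09:22 UTC.
Add 13 hours 5 minutes leg 3 → 22:27 UTC.
Add 7 hours 55 minutes layover in Eucla → 06:22 UTC (Sep 4).
Add 7 hours 20 minutes leg 4 → 13:42 UTC.
Tokyo is UTC+9:00, so local arrival = 13:42 + 9:00 = 22:42 on Sep 4.

22:42 on September 4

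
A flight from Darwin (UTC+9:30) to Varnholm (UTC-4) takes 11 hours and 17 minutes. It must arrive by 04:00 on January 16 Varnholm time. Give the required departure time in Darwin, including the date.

06:13 on January 16

Target arrival in UTC: 04:00 + 4:00 = 08:00 on Jan 16.
Subtract 11 hours 17 minutes → departure 20:43 UTC on Jan 15.
Darwin is UTC+9:30: 20:43 + 9:30 = 06:13 on Jan 16.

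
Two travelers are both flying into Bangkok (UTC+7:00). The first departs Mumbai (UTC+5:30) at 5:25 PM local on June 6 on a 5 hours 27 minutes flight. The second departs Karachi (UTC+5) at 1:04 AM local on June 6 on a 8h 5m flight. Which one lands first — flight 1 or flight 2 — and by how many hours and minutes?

Flight 1 in UTC: 5:25 PM − 5:30 = 11:55 AM on Jun 6.
+5 hours and 27 minutes → arrive 5:22 PM UTC on Jun 6.
Flight 2 in UTC: 1:04 AM − 5:00 = 8:04 PM on Jun 5.
+8 hours and 5 minutes → arrive 4:09 AM UTC on Jun 6.
Flight 2 lands earlier by 13 hours 13 minutes.

the second, by 13 hours 13 minutes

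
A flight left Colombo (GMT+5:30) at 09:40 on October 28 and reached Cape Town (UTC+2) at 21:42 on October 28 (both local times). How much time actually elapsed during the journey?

15 hours 32 minutes

Cape Town is 3:30 behind Colombo.
Clock-face elapsed time (ignoring zones) is 12 hours 2 minutes.
Actual elapsed = 12 hours 2 minutes + 3:30 = 15 hours 32 minutes.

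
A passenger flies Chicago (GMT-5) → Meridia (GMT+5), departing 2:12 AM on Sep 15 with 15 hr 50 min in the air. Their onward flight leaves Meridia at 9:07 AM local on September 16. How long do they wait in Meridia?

5 hours 5 minutes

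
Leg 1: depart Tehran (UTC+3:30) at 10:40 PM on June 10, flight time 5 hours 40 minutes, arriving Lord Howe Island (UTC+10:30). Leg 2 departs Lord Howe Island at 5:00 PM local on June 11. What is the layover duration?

5 hours 40 minutes

Convert departure to UTC: 10:40 PM − 3:30 = 7:10 PM UTC on Jun 10.
Add 5 hours and 40 minutes flight time → 12:50 AM UTC (Jun 11).
Lord Howe Island is UTC+10:30, so local arrival = 12:50 AM + 10:30 = 11:20 AM on Jun 11.
Layover = 5:00 PM − 11:20 AM = 5 hours 40 minutes.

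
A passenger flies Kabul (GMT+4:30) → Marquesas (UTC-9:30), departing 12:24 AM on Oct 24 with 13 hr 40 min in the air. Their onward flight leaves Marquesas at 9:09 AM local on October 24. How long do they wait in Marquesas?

Convert departure to UTC: 12:24 AM − 4:30 = 7:54 PM UTC on Oct 23.
Add 13 hours and 40 minutes flight time → 9:34 AM UTC (Oct 24).
Marquesas is UTC−9:30, so local arrival = 9:34 AM − 9:30 = 12:04 AM on Oct 24.
Layover = 9:09 AM − 12:04 AM = 9 hours 5 minutes.

9 hours 5 minutes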